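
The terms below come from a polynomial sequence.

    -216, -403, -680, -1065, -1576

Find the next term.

-2231

First differences: -187  -277  -385  -511
Second differences: -90  -108  -126
Third differences: -18  -18
Third differences constant at -18.
-126 − 18 = -144;  -511 − 144 = -655;  -1576 − 655 = -2231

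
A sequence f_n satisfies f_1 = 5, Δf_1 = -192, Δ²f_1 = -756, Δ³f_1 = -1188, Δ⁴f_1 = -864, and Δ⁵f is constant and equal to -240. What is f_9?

-163147

Build the table forward from the leading diagonal:
Δ⁵: -240  -240  -240  -240  -240  -240  -240  -240  -240
Δ⁴: -864  -1104  -1344  -1584  -1824  -2064  -2304  -2544  -2784
Δ³: -1188  -2052  -3156  -4500  -6084  -7908  -9972  -12276  -14820
Δ²: -756  -1944  -3996  -7152  -11652  -17736  -25644  -35616  -47892
Δ: -192  -948  -2892  -6888  -14040  -25692  -43428  -69072  -104688
f: 5  -187  -1135  -4027  -10915  -24955  -50647  -94075  -163147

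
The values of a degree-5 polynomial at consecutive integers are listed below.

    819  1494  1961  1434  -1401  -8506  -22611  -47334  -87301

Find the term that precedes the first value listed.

314

D1: 675  467  -527  -2835  -7105  -14105  -24723  -39967
D2: -208  -994  -2308  -4270  -7000  -10618  -15244
D3: -786  -1314  -1962  -2730  -3618  -4626
D4: -528  -648  -768  -888  -1008
D5: -120  -120  -120  -120
The fifth differences are constant at -120.
Work back: -528 + 120 = -408;  -786 + 408 = -378;  -208 + 378 = 170;  675 − 170 = 505;  819 − 505 = 314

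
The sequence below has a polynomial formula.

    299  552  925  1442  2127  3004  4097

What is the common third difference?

24

D1: 253, 373, 517, 685, 877, 1093
D2: 120, 144, 168, 192, 216
D3: 24, 24, 24, 24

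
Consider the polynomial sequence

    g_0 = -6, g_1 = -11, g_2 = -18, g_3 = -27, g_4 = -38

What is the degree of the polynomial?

Δ: -5, -7, -9, -11
Δ²: -2, -2, -2
The second differences are constant, so the polynomial has degree 2.

2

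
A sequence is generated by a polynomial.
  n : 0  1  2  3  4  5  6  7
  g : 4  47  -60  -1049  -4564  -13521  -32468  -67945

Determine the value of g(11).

First differences: 43  -107  -989  -3515  -8957  -18947  -35477
Second differences: -150  -882  -2526  -5442  -9990  -16530
Third differences: -732  -1644  -2916  -4548  -6540
Fourth differences: -912  -1272  -1632  -1992
Fifth differences: -360  -360  -360
Fifth differences constant at -360.
-1992 − 360 = -2352;  -6540 − 2352 = -8892;  -16530 − 8892 = -25422;  -35477 − 25422 = -60899;  -67945 − 60899 = -128844
-2352 − 360 = -2712;  -8892 − 2712 = -11604;  -25422 − 11604 = -37026;  -60899 − 37026 = -97925;  -128844 − 97925 = -226769
-2712 − 360 = -3072;  -11604 − 3072 = -14676;  -37026 − 14676 = -51702;  -97925 − 51702 = -149627;  -226769 − 149627 = -376396
-3072 − 360 = -3432;  -14676 − 3432 = -18108;  -51702 − 18108 = -69810;  -149627 − 69810 = -219437;  -376396 − 219437 = -595833

-595833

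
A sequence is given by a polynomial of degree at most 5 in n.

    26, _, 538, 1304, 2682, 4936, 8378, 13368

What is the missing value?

168

Using the last 6 terms:
First differences: 766  1378  2254  3442  4990
Second differences: 612  876  1188  1548
Third differences: 264  312  360
Fourth differences: 48  48
Constant fourth difference = 48.
Extend backward: 264 − 48 = 216;  612 − 216 = 396;  766 − 396 = 370;  538 − 370 = 168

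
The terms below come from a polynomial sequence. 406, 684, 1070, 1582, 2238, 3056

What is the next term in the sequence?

4054

First differences: 278, 386, 512, 656, 818
Second differences: 108, 126, 144, 162
Third differences: 18, 18, 18
Constant third difference = 18, so extend:
162 + 18 = 180;  818 + 180 = 998;  3056 + 998 = 4054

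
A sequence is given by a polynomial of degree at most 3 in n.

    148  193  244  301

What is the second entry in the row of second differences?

6

First differences: 45, 51, 57
Second differences: 6, 6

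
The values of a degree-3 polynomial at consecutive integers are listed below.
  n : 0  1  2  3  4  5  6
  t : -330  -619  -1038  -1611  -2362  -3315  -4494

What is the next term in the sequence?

-5923

First differences: -289  -419  -573  -751  -953  -1179
Second differences: -130  -154  -178  -202  -226
Third differences: -24  -24  -24  -24
The third differences are constant (-24).
-226 − 24 = -250;  -1179 − 250 = -1429;  -4494 − 1429 = -5923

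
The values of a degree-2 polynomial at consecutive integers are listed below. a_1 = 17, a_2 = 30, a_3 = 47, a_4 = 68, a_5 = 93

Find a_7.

First differences: 13  17  21  25
Second differences: 4  4  4
Second differences constant at 4.
25 + 4 = 29;  93 + 29 = 122
29 + 4 = 33;  122 + 33 = 155

155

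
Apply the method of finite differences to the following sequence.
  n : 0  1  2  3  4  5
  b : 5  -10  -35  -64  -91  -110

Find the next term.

-15  -25  -29  -27  -19
-10  -4  2  8
6  6  6
The third differences are constant (6).
8 + 6 = 14;  -19 + 14 = -5;  -110 − 5 = -115

-115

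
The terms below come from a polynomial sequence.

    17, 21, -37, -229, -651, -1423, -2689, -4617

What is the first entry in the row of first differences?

4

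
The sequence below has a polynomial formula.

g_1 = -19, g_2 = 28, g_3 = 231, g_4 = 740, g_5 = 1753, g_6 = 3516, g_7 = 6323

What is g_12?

Δ: 47, 203, 509, 1013, 1763, 2807
Δ²: 156, 306, 504, 750, 1044
Δ³: 150, 198, 246, 294
Δ⁴: 48, 48, 48
Constant fourth difference = 48, so extend:
294 + 48 = 342;  1044 + 342 = 1386;  2807 + 1386 = 4193;  6323 + 4193 = 10516
342 + 48 = 390;  1386 + 390 = 1776;  4193 + 1776 = 5969;  10516 + 5969 = 16485
390 + 48 = 438;  1776 + 438 = 2214;  5969 + 2214 = 8183;  16485 + 8183 = 24668
438 + 48 = 486;  2214 + 486 = 2700;  8183 + 2700 = 10883;  24668 + 10883 = 35551
486 + 48 = 534;  2700 + 534 = 3234;  10883 + 3234 = 14117;  35551 + 14117 = 49668

49668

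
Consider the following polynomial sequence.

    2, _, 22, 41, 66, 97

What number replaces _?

9

Using the last 4 terms:
First differences: 19  25  31
Second differences: 6  6
Constant second difference = 6.
Extend backward: 19 − 6 = 13;  22 − 13 = 9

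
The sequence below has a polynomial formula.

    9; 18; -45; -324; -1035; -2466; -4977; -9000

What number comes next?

-15039

D1: 9  -63  -279  -711  -1431  -2511  -4023
D2: -72  -216  -432  -720  -1080  -1512
D3: -144  -216  -288  -360  -432
D4: -72  -72  -72  -72
Fourth differences constant at -72.
-432 − 72 = -504;  -1512 − 504 = -2016;  -4023 − 2016 = -6039;  -9000 − 6039 = -15039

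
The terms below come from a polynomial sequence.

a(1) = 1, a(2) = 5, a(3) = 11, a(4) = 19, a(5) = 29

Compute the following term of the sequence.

41

4  6  8  10
2  2  2
The second differences are constant (2).
10 + 2 = 12;  29 + 12 = 41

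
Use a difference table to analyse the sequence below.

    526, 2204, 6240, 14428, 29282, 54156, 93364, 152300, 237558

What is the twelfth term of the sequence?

737724

First differences: 1678 , 4036 , 8188 , 14854 , 24874 , 39208 , 58936 , 85258
Second differences: 2358 , 4152 , 6666 , 10020 , 14334 , 19728 , 26322
Third differences: 1794 , 2514 , 3354 , 4314 , 5394 , 6594
Fourth differences: 720 , 840 , 960 , 1080 , 1200
Fifth differences: 120 , 120 , 120 , 120
Constant fifth difference = 120, so extend:
1200 + 120 = 1320;  6594 + 1320 = 7914;  26322 + 7914 = 34236;  85258 + 34236 = 119494;  237558 + 119494 = 357052
1320 + 120 = 1440;  7914 + 1440 = 9354;  34236 + 9354 = 43590;  119494 + 43590 = 163084;  357052 + 163084 = 520136
1440 + 120 = 1560;  9354 + 1560 = 10914;  43590 + 10914 = 54504;  163084 + 54504 = 217588;  520136 + 217588 = 737724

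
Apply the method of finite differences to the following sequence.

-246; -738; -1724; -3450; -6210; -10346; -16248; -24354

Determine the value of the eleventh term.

-66996

-492  -986  -1726  -2760  -4136  -5902  -8106
-494  -740  -1034  -1376  -1766  -2204
-246  -294  -342  -390  -438
-48  -48  -48  -48
Fourth differences constant at -48.
-438 − 48 = -486;  -2204 − 486 = -2690;  -8106 − 2690 = -10796;  -24354 − 10796 = -35150
-486 − 48 = -534;  -2690 − 534 = -3224;  -10796 − 3224 = -14020;  -35150 − 14020 = -49170
-534 − 48 = -582;  -3224 − 582 = -3806;  -14020 − 3806 = -17826;  -49170 − 17826 = -66996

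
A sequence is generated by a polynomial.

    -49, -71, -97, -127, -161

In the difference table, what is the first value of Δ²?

D1: -22, -26, -30, -34
D2: -4, -4, -4

-4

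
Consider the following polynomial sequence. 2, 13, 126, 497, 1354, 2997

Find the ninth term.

16722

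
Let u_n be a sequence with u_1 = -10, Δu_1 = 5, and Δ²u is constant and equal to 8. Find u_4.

Build the table forward from the leading diagonal:
Second differences: 8, 8, 8, 8
First differences: 5, 13, 21, 29
u: -10, -5, 8, 29

29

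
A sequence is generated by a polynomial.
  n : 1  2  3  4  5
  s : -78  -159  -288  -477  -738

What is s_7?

Δ: -81, -129, -189, -261
Δ²: -48, -60, -72
Δ³: -12, -12
Third differences constant at -12.
-72 − 12 = -84;  -261 − 84 = -345;  -738 − 345 = -1083
-84 − 12 = -96;  -345 − 96 = -441;  -1083 − 441 = -1524

-1524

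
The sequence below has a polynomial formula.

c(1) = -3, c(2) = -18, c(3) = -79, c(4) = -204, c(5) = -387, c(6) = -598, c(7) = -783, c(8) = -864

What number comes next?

-739

D1: -15  -61  -125  -183  -211  -185  -81
D2: -46  -64  -58  -28  26  104
D3: -18  6  30  54  78
D4: 24  24  24  24
Fourth differences constant at 24.
78 + 24 = 102;  104 + 102 = 206;  -81 + 206 = 125;  -864 + 125 = -739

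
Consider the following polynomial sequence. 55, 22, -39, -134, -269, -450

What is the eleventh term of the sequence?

-2255

Δ: -33, -61, -95, -135, -181
Δ²: -28, -34, -40, -46
Δ³: -6, -6, -6
The third differences are constant (-6).
-46 − 6 = -52;  -181 − 52 = -233;  -450 − 233 = -683
-52 − 6 = -58;  -233 − 58 = -291;  -683 − 291 = -974
-58 − 6 = -64;  -291 − 64 = -355;  -974 − 355 = -1329
-64 − 6 = -70;  -355 − 70 = -425;  -1329 − 425 = -1754
-70 − 6 = -76;  -425 − 76 = -501;  -1754 − 501 = -2255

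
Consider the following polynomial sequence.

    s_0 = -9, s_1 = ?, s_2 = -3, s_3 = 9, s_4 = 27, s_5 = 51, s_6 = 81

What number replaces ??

Using the last 5 terms:
First differences: 12, 18, 24, 30
Second differences: 6, 6, 6
Constant second difference = 6.
Extend backward: 12 − 6 = 6;  -3 − 6 = -9

-9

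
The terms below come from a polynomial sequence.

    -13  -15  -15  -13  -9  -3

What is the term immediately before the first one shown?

-9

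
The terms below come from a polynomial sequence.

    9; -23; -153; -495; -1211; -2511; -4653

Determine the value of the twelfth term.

-32 , -130 , -342 , -716 , -1300 , -2142
-98 , -212 , -374 , -584 , -842
-114 , -162 , -210 , -258
-48 , -48 , -48
The fourth differences are constant (-48).
-258 − 48 = -306;  -842 − 306 = -1148;  -2142 − 1148 = -3290;  -4653 − 3290 = -7943
-306 − 48 = -354;  -1148 − 354 = -1502;  -3290 − 1502 = -4792;  -7943 − 4792 = -12735
-354 − 48 = -402;  -1502 − 402 = -1904;  -4792 − 1904 = -6696;  -12735 − 6696 = -19431
-402 − 48 = -450;  -1904 − 450 = -2354;  -6696 − 2354 = -9050;  -19431 − 9050 = -28481
-450 − 48 = -498;  -2354 − 498 = -2852;  -9050 − 2852 = -11902;  -28481 − 11902 = -40383

-40383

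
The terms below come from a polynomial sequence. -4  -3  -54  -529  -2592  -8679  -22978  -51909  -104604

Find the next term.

-193387

1  -51  -475  -2063  -6087  -14299  -28931  -52695
-52  -424  -1588  -4024  -8212  -14632  -23764
-372  -1164  -2436  -4188  -6420  -9132
-792  -1272  -1752  -2232  -2712
-480  -480  -480  -480
Fifth differences constant at -480.
-2712 − 480 = -3192;  -9132 − 3192 = -12324;  -23764 − 12324 = -36088;  -52695 − 36088 = -88783;  -104604 − 88783 = -193387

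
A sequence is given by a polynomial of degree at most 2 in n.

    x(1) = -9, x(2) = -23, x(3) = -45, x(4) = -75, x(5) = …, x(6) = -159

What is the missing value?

-113

Using the first 4 terms:
First differences: -14  -22  -30
Second differences: -8  -8
Constant second difference = -8.
Extend forward: -30 − 8 = -38;  -75 − 38 = -113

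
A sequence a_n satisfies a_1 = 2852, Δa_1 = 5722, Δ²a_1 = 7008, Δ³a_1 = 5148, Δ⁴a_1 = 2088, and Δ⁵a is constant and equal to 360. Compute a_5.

Build the table forward from the leading diagonal:
D5: 360, 360, 360, 360, 360
D4: 2088, 2448, 2808, 3168, 3528
D3: 5148, 7236, 9684, 12492, 15660
D2: 7008, 12156, 19392, 29076, 41568
D1: 5722, 12730, 24886, 44278, 73354
a: 2852, 8574, 21304, 46190, 90468

90468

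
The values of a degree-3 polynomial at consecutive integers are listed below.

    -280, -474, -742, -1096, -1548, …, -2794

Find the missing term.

-2110

Using the first 5 terms:
D1: -194, -268, -354, -452
D2: -74, -86, -98
D3: -12, -12
Constant third difference = -12.
Extend forward: -98 − 12 = -110;  -452 − 110 = -562;  -1548 − 562 = -2110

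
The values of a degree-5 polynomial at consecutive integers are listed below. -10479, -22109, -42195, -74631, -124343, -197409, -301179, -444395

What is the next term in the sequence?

-637311

D1: -11630, -20086, -32436, -49712, -73066, -103770, -143216
D2: -8456, -12350, -17276, -23354, -30704, -39446
D3: -3894, -4926, -6078, -7350, -8742
D4: -1032, -1152, -1272, -1392
D5: -120, -120, -120
The fifth differences are constant (-120).
-1392 − 120 = -1512;  -8742 − 1512 = -10254;  -39446 − 10254 = -49700;  -143216 − 49700 = -192916;  -444395 − 192916 = -637311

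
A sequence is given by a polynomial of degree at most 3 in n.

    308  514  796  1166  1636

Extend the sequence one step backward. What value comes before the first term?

166

Δ: 206, 282, 370, 470
Δ²: 76, 88, 100
Δ³: 12, 12
The third differences are constant at 12.
Work back: 76 − 12 = 64;  206 − 64 = 142;  308 − 142 = 166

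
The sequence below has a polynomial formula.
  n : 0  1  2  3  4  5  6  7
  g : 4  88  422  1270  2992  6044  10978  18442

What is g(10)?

63934

D1: 84 , 334 , 848 , 1722 , 3052 , 4934 , 7464
D2: 250 , 514 , 874 , 1330 , 1882 , 2530
D3: 264 , 360 , 456 , 552 , 648
D4: 96 , 96 , 96 , 96
The fourth differences are constant (96).
648 + 96 = 744;  2530 + 744 = 3274;  7464 + 3274 = 10738;  18442 + 10738 = 29180
744 + 96 = 840;  3274 + 840 = 4114;  10738 + 4114 = 14852;  29180 + 14852 = 44032
840 + 96 = 936;  4114 + 936 = 5050;  14852 + 5050 = 19902;  44032 + 19902 = 63934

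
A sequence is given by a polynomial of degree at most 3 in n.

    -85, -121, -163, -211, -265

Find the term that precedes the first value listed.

D1: -36, -42, -48, -54
D2: -6, -6, -6
The second differences are constant at -6.
Work back: -36 + 6 = -30;  -85 + 30 = -55

-55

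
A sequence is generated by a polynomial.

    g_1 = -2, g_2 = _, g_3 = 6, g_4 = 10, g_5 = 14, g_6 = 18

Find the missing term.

2

Using the last 4 terms:
4  4  4
Constant first difference = 4.
Extend backward: 6 − 4 = 2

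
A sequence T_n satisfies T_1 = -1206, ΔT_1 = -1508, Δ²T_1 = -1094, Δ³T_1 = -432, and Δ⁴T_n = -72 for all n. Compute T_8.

-52376

Build the table forward from the leading diagonal:
Fourth differences: -72, -72, -72, -72, -72, -72, -72, -72
Third differences: -432, -504, -576, -648, -720, -792, -864, -936
Second differences: -1094, -1526, -2030, -2606, -3254, -3974, -4766, -5630
First differences: -1508, -2602, -4128, -6158, -8764, -12018, -15992, -20758
T: -1206, -2714, -5316, -9444, -15602, -24366, -36384, -52376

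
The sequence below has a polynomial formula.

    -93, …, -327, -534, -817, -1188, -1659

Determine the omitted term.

-184

Using the last 5 terms:
-207  -283  -371  -471
-76  -88  -100
-12  -12
Constant third difference = -12.
Extend backward: -76 + 12 = -64;  -207 + 64 = -143;  -327 + 143 = -184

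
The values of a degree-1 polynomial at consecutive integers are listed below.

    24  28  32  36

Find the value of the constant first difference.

4

D1: 4, 4, 4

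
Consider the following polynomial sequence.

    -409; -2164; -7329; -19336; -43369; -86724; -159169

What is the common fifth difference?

First differences: -1755, -5165, -12007, -24033, -43355, -72445
Second differences: -3410, -6842, -12026, -19322, -29090
Third differences: -3432, -5184, -7296, -9768
Fourth differences: -1752, -2112, -2472
Fifth differences: -360, -360

-360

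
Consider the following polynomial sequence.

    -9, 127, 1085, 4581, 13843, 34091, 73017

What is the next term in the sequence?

D1: 136 , 958 , 3496 , 9262 , 20248 , 38926
D2: 822 , 2538 , 5766 , 10986 , 18678
D3: 1716 , 3228 , 5220 , 7692
D4: 1512 , 1992 , 2472
D5: 480 , 480
Fifth differences constant at 480.
2472 + 480 = 2952;  7692 + 2952 = 10644;  18678 + 10644 = 29322;  38926 + 29322 = 68248;  73017 + 68248 = 141265

141265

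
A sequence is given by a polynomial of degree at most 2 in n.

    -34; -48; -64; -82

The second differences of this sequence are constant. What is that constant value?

-2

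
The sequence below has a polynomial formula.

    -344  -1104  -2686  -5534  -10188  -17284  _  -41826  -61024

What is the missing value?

-27554

Using the first 6 terms:
Δ: -760  -1582  -2848  -4654  -7096
Δ²: -822  -1266  -1806  -2442
Δ³: -444  -540  -636
Δ⁴: -96  -96
Constant fourth difference = -96.
Extend forward: -636 − 96 = -732;  -2442 − 732 = -3174;  -7096 − 3174 = -10270;  -17284 − 10270 = -27554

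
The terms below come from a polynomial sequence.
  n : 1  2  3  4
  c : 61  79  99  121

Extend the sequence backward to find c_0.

18  20  22
2  2
The second differences are constant at 2.
Work back: 18 − 2 = 16;  61 − 16 = 45

45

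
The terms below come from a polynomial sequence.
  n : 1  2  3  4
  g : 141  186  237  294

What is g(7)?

D1: 45  51  57
D2: 6  6
Constant second difference = 6, so extend:
57 + 6 = 63;  294 + 63 = 357
63 + 6 = 69;  357 + 69 = 426
69 + 6 = 75;  426 + 75 = 501

501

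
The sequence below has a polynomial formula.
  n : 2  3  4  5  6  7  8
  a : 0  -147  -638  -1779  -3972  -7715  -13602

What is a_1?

-147, -491, -1141, -2193, -3743, -5887
-344, -650, -1052, -1550, -2144
-306, -402, -498, -594
-96, -96, -96
The fourth differences are constant at -96.
Work back: -306 + 96 = -210;  -344 + 210 = -134;  -147 + 134 = -13;  0 + 13 = 13

13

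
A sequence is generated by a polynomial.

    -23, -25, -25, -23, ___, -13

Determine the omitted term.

-19

Using the first 4 terms:
Δ: -2  0  2
Δ²: 2  2
Constant second difference = 2.
Extend forward: 2 + 2 = 4;  -23 + 4 = -19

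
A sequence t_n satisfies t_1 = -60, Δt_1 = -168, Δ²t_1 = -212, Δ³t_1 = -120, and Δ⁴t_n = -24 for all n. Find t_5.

-2508

Build the table forward from the leading diagonal:
D4: -24  -24  -24  -24  -24
D3: -120  -144  -168  -192  -216
D2: -212  -332  -476  -644  -836
D1: -168  -380  -712  -1188  -1832
t: -60  -228  -608  -1320  -2508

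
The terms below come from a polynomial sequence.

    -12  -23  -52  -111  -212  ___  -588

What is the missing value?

Using the first 5 terms:
-11  -29  -59  -101
-18  -30  -42
-12  -12
Constant third difference = -12.
Extend forward: -42 − 12 = -54;  -101 − 54 = -155;  -212 − 155 = -367

-367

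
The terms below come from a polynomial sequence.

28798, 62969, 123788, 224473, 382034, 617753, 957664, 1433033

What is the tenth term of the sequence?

2944249

34171  60819  100685  157561  235719  339911  475369
26648  39866  56876  78158  104192  135458
13218  17010  21282  26034  31266
3792  4272  4752  5232
480  480  480
Constant fifth difference = 480, so extend:
5232 + 480 = 5712;  31266 + 5712 = 36978;  135458 + 36978 = 172436;  475369 + 172436 = 647805;  1433033 + 647805 = 2080838
5712 + 480 = 6192;  36978 + 6192 = 43170;  172436 + 43170 = 215606;  647805 + 215606 = 863411;  2080838 + 863411 = 2944249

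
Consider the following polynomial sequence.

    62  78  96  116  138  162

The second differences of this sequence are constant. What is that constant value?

2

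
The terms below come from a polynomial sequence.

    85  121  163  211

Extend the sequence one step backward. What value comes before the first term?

D1: 36  42  48
D2: 6  6
The second differences are constant at 6.
Work back: 36 − 6 = 30;  85 − 30 = 55

55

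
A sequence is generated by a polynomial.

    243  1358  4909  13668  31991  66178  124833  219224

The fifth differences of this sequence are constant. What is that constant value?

360

D1: 1115, 3551, 8759, 18323, 34187, 58655, 94391
D2: 2436, 5208, 9564, 15864, 24468, 35736
D3: 2772, 4356, 6300, 8604, 11268
D4: 1584, 1944, 2304, 2664
D5: 360, 360, 360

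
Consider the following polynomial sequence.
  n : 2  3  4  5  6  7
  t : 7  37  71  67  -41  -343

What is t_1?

-1

Δ: 30  34  -4  -108  -302
Δ²: 4  -38  -104  -194
Δ³: -42  -66  -90
Δ⁴: -24  -24
The fourth differences are constant at -24.
Work back: -42 + 24 = -18;  4 + 18 = 22;  30 − 22 = 8;  7 − 8 = -1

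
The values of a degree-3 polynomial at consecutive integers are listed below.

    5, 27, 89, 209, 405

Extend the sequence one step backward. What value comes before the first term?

22, 62, 120, 196
40, 58, 76
18, 18
The third differences are constant at 18.
Work back: 40 − 18 = 22;  22 − 22 = 0;  5 + 0 = 5

5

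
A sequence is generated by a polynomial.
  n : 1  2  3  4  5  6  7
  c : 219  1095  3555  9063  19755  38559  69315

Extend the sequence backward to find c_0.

15

D1: 876  2460  5508  10692  18804  30756
D2: 1584  3048  5184  8112  11952
D3: 1464  2136  2928  3840
D4: 672  792  912
D5: 120  120
The fifth differences are constant at 120.
Work back: 672 − 120 = 552;  1464 − 552 = 912;  1584 − 912 = 672;  876 − 672 = 204;  219 − 204 = 15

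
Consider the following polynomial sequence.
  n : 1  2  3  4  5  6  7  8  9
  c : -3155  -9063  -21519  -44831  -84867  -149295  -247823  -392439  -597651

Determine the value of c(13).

-2416259

-5908, -12456, -23312, -40036, -64428, -98528, -144616, -205212
-6548, -10856, -16724, -24392, -34100, -46088, -60596
-4308, -5868, -7668, -9708, -11988, -14508
-1560, -1800, -2040, -2280, -2520
-240, -240, -240, -240
Fifth differences constant at -240.
-2520 − 240 = -2760;  -14508 − 2760 = -17268;  -60596 − 17268 = -77864;  -205212 − 77864 = -283076;  -597651 − 283076 = -880727
-2760 − 240 = -3000;  -17268 − 3000 = -20268;  -77864 − 20268 = -98132;  -283076 − 98132 = -381208;  -880727 − 381208 = -1261935
-3000 − 240 = -3240;  -20268 − 3240 = -23508;  -98132 − 23508 = -121640;  -381208 − 121640 = -502848;  -1261935 − 502848 = -1764783
-3240 − 240 = -3480;  -23508 − 3480 = -26988;  -121640 − 26988 = -148628;  -502848 − 148628 = -651476;  -1764783 − 651476 = -2416259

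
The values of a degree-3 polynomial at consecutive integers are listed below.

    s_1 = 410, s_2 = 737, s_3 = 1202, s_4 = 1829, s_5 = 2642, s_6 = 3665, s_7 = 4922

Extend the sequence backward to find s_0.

Δ: 327  465  627  813  1023  1257
Δ²: 138  162  186  210  234
Δ³: 24  24  24  24
The third differences are constant at 24.
Work back: 138 − 24 = 114;  327 − 114 = 213;  410 − 213 = 197

197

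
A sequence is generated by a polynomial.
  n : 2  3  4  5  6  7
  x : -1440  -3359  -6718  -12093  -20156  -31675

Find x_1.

-481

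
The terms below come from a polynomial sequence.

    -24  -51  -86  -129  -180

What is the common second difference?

-8

D1: -27, -35, -43, -51
D2: -8, -8, -8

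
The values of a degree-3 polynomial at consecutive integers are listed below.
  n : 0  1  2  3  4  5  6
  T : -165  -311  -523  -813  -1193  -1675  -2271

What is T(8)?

-146  -212  -290  -380  -482  -596
-66  -78  -90  -102  -114
-12  -12  -12  -12
Constant third difference = -12, so extend:
-114 − 12 = -126;  -596 − 126 = -722;  -2271 − 722 = -2993
-126 − 12 = -138;  -722 − 138 = -860;  -2993 − 860 = -3853

-3853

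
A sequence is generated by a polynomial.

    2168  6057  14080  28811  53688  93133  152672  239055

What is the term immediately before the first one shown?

D1: 3889  8023  14731  24877  39445  59539  86383
D2: 4134  6708  10146  14568  20094  26844
D3: 2574  3438  4422  5526  6750
D4: 864  984  1104  1224
D5: 120  120  120
The fifth differences are constant at 120.
Work back: 864 − 120 = 744;  2574 − 744 = 1830;  4134 − 1830 = 2304;  3889 − 2304 = 1585;  2168 − 1585 = 583

583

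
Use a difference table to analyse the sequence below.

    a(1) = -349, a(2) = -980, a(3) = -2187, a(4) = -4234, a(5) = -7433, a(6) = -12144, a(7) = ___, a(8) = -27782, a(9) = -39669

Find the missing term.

-18775

Using the first 6 terms:
-631, -1207, -2047, -3199, -4711
-576, -840, -1152, -1512
-264, -312, -360
-48, -48
Constant fourth difference = -48.
Extend forward: -360 − 48 = -408;  -1512 − 408 = -1920;  -4711 − 1920 = -6631;  -12144 − 6631 = -18775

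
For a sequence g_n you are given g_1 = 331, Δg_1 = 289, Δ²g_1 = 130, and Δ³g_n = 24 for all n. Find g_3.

Build the table forward from the leading diagonal:
D3: 24, 24, 24
D2: 130, 154, 178
D1: 289, 419, 573
g: 331, 620, 1039

1039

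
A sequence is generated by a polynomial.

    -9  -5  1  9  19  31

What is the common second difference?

2

Δ: 4, 6, 8, 10, 12
Δ²: 2, 2, 2, 2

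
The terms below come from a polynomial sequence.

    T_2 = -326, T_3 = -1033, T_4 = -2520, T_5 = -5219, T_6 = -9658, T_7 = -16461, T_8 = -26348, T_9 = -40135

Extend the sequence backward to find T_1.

Δ: -707, -1487, -2699, -4439, -6803, -9887, -13787
Δ²: -780, -1212, -1740, -2364, -3084, -3900
Δ³: -432, -528, -624, -720, -816
Δ⁴: -96, -96, -96, -96
The fourth differences are constant at -96.
Work back: -432 + 96 = -336;  -780 + 336 = -444;  -707 + 444 = -263;  -326 + 263 = -63

-63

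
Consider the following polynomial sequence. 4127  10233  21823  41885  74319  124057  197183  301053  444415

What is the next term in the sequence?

637529

Δ: 6106, 11590, 20062, 32434, 49738, 73126, 103870, 143362
Δ²: 5484, 8472, 12372, 17304, 23388, 30744, 39492
Δ³: 2988, 3900, 4932, 6084, 7356, 8748
Δ⁴: 912, 1032, 1152, 1272, 1392
Δ⁵: 120, 120, 120, 120
Constant fifth difference = 120, so extend:
1392 + 120 = 1512;  8748 + 1512 = 10260;  39492 + 10260 = 49752;  143362 + 49752 = 193114;  444415 + 193114 = 637529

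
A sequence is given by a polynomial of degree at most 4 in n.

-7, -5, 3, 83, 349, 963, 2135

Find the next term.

4123

D1: 2  8  80  266  614  1172
D2: 6  72  186  348  558
D3: 66  114  162  210
D4: 48  48  48
The fourth differences are constant (48).
210 + 48 = 258;  558 + 258 = 816;  1172 + 816 = 1988;  2135 + 1988 = 4123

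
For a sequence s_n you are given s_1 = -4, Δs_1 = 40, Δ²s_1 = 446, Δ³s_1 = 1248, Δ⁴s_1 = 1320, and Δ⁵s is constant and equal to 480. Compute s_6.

24216

Build the table forward from the leading diagonal:
D5: 480  480  480  480  480  480
D4: 1320  1800  2280  2760  3240  3720
D3: 1248  2568  4368  6648  9408  12648
D2: 446  1694  4262  8630  15278  24686
D1: 40  486  2180  6442  15072  30350
s: -4  36  522  2702  9144  24216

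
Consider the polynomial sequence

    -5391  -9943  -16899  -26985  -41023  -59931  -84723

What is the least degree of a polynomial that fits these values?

4

First differences: -4552, -6956, -10086, -14038, -18908, -24792
Second differences: -2404, -3130, -3952, -4870, -5884
Third differences: -726, -822, -918, -1014
Fourth differences: -96, -96, -96
The fourth differences are constant, so the polynomial has degree 4.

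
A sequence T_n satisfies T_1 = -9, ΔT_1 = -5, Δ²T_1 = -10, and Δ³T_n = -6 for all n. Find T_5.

-113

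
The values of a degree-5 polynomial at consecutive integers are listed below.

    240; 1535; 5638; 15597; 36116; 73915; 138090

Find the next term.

240473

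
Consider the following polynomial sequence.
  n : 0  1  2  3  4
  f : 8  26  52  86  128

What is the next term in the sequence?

Δ: 18, 26, 34, 42
Δ²: 8, 8, 8
The second differences are constant (8).
42 + 8 = 50;  128 + 50 = 178

178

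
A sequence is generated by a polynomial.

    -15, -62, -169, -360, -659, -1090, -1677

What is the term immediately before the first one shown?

First differences: -47, -107, -191, -299, -431, -587
Second differences: -60, -84, -108, -132, -156
Third differences: -24, -24, -24, -24
The third differences are constant at -24.
Work back: -60 + 24 = -36;  -47 + 36 = -11;  -15 + 11 = -4

-4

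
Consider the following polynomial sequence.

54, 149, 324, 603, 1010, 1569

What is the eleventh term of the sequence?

First differences: 95, 175, 279, 407, 559
Second differences: 80, 104, 128, 152
Third differences: 24, 24, 24
The third differences are constant (24).
152 + 24 = 176;  559 + 176 = 735;  1569 + 735 = 2304
176 + 24 = 200;  735 + 200 = 935;  2304 + 935 = 3239
200 + 24 = 224;  935 + 224 = 1159;  3239 + 1159 = 4398
224 + 24 = 248;  1159 + 248 = 1407;  4398 + 1407 = 5805
248 + 24 = 272;  1407 + 272 = 1679;  5805 + 1679 = 7484

7484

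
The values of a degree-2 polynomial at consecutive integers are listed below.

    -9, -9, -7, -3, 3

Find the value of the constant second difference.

2

D1: 0, 2, 4, 6
D2: 2, 2, 2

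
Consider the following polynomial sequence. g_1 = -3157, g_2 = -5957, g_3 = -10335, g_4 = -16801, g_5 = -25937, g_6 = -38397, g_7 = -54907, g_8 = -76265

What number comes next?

-2800 , -4378 , -6466 , -9136 , -12460 , -16510 , -21358
-1578 , -2088 , -2670 , -3324 , -4050 , -4848
-510 , -582 , -654 , -726 , -798
-72 , -72 , -72 , -72
Fourth differences constant at -72.
-798 − 72 = -870;  -4848 − 870 = -5718;  -21358 − 5718 = -27076;  -76265 − 27076 = -103341

-103341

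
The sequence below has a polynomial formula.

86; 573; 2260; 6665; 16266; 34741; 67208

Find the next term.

D1: 487, 1687, 4405, 9601, 18475, 32467
D2: 1200, 2718, 5196, 8874, 13992
D3: 1518, 2478, 3678, 5118
D4: 960, 1200, 1440
D5: 240, 240
Constant fifth difference = 240, so extend:
1440 + 240 = 1680;  5118 + 1680 = 6798;  13992 + 6798 = 20790;  32467 + 20790 = 53257;  67208 + 53257 = 120465

120465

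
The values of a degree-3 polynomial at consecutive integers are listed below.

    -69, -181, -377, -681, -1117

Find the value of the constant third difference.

-24

First differences: -112, -196, -304, -436
Second differences: -84, -108, -132
Third differences: -24, -24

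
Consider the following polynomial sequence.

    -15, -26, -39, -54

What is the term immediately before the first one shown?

Δ: -11, -13, -15
Δ²: -2, -2
The second differences are constant at -2.
Work back: -11 + 2 = -9;  -15 + 9 = -6

-6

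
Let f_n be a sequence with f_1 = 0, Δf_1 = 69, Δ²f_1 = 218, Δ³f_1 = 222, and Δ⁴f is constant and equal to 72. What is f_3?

356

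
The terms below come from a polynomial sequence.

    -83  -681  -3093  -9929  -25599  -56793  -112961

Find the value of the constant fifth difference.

Δ: -598, -2412, -6836, -15670, -31194, -56168
Δ²: -1814, -4424, -8834, -15524, -24974
Δ³: -2610, -4410, -6690, -9450
Δ⁴: -1800, -2280, -2760
Δ⁵: -480, -480

-480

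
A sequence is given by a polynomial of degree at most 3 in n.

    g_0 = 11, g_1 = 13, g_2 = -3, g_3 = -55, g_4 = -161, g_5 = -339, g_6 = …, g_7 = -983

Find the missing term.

-607

Using the first 6 terms:
First differences: 2, -16, -52, -106, -178
Second differences: -18, -36, -54, -72
Third differences: -18, -18, -18
Constant third difference = -18.
Extend forward: -72 − 18 = -90;  -178 − 90 = -268;  -339 − 268 = -607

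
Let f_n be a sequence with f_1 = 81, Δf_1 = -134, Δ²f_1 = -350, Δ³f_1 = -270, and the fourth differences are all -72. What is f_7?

-12453

Build the table forward from the leading diagonal:
D4: -72  -72  -72  -72  -72  -72  -72
D3: -270  -342  -414  -486  -558  -630  -702
D2: -350  -620  -962  -1376  -1862  -2420  -3050
D1: -134  -484  -1104  -2066  -3442  -5304  -7724
f: 81  -53  -537  -1641  -3707  -7149  -12453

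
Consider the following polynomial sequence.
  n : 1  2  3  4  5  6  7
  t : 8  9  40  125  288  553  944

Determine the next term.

D1: 1  31  85  163  265  391
D2: 30  54  78  102  126
D3: 24  24  24  24
Third differences constant at 24.
126 + 24 = 150;  391 + 150 = 541;  944 + 541 = 1485

1485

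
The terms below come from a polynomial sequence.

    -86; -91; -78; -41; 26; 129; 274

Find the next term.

467

First differences: -5  13  37  67  103  145
Second differences: 18  24  30  36  42
Third differences: 6  6  6  6
Constant third difference = 6, so extend:
42 + 6 = 48;  145 + 48 = 193;  274 + 193 = 467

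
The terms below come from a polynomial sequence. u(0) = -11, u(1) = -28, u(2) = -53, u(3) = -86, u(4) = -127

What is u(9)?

-452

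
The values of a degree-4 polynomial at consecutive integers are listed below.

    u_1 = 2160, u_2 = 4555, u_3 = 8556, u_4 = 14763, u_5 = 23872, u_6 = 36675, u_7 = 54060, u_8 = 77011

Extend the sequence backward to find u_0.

867

First differences: 2395  4001  6207  9109  12803  17385  22951
Second differences: 1606  2206  2902  3694  4582  5566
Third differences: 600  696  792  888  984
Fourth differences: 96  96  96  96
The fourth differences are constant at 96.
Work back: 600 − 96 = 504;  1606 − 504 = 1102;  2395 − 1102 = 1293;  2160 − 1293 = 867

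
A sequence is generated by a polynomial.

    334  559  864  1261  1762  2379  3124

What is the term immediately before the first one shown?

First differences: 225  305  397  501  617  745
Second differences: 80  92  104  116  128
Third differences: 12  12  12  12
The third differences are constant at 12.
Work back: 80 − 12 = 68;  225 − 68 = 157;  334 − 157 = 177

177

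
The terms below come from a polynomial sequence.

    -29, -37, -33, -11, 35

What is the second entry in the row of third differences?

First differences: -8, 4, 22, 46
Second differences: 12, 18, 24
Third differences: 6, 6

6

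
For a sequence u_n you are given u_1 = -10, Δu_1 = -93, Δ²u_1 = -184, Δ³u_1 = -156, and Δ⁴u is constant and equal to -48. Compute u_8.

Build the table forward from the leading diagonal:
Fourth differences: -48, -48, -48, -48, -48, -48, -48, -48
Third differences: -156, -204, -252, -300, -348, -396, -444, -492
Second differences: -184, -340, -544, -796, -1096, -1444, -1840, -2284
First differences: -93, -277, -617, -1161, -1957, -3053, -4497, -6337
u: -10, -103, -380, -997, -2158, -4115, -7168, -11665

-11665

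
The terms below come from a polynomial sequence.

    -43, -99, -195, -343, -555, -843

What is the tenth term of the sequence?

-2995

First differences: -56 , -96 , -148 , -212 , -288
Second differences: -40 , -52 , -64 , -76
Third differences: -12 , -12 , -12
Third differences constant at -12.
-76 − 12 = -88;  -288 − 88 = -376;  -843 − 376 = -1219
-88 − 12 = -100;  -376 − 100 = -476;  -1219 − 476 = -1695
-100 − 12 = -112;  -476 − 112 = -588;  -1695 − 588 = -2283
-112 − 12 = -124;  -588 − 124 = -712;  -2283 − 712 = -2995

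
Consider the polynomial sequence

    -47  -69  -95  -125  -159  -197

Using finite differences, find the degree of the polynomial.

-22, -26, -30, -34, -38
-4, -4, -4, -4
The second differences are constant, so the polynomial has degree 2.

2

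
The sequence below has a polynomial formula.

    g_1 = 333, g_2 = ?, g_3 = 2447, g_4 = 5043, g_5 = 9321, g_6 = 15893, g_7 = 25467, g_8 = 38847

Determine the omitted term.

1017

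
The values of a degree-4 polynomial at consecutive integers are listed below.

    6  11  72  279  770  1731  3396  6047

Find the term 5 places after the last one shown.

47322

First differences: 5, 61, 207, 491, 961, 1665, 2651
Second differences: 56, 146, 284, 470, 704, 986
Third differences: 90, 138, 186, 234, 282
Fourth differences: 48, 48, 48, 48
The fourth differences are constant (48).
282 + 48 = 330;  986 + 330 = 1316;  2651 + 1316 = 3967;  6047 + 3967 = 10014
330 + 48 = 378;  1316 + 378 = 1694;  3967 + 1694 = 5661;  10014 + 5661 = 15675
378 + 48 = 426;  1694 + 426 = 2120;  5661 + 2120 = 7781;  15675 + 7781 = 23456
426 + 48 = 474;  2120 + 474 = 2594;  7781 + 2594 = 10375;  23456 + 10375 = 33831
474 + 48 = 522;  2594 + 522 = 3116;  10375 + 3116 = 13491;  33831 + 13491 = 47322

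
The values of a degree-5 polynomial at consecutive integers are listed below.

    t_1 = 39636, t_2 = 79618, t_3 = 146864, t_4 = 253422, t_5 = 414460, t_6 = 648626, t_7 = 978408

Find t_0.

17630

Δ: 39982, 67246, 106558, 161038, 234166, 329782
Δ²: 27264, 39312, 54480, 73128, 95616
Δ³: 12048, 15168, 18648, 22488
Δ⁴: 3120, 3480, 3840
Δ⁵: 360, 360
The fifth differences are constant at 360.
Work back: 3120 − 360 = 2760;  12048 − 2760 = 9288;  27264 − 9288 = 17976;  39982 − 17976 = 22006;  39636 − 22006 = 17630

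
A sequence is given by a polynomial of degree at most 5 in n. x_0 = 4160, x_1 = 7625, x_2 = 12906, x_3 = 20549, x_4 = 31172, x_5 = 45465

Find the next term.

D1: 3465 , 5281 , 7643 , 10623 , 14293
D2: 1816 , 2362 , 2980 , 3670
D3: 546 , 618 , 690
D4: 72 , 72
Fourth differences constant at 72.
690 + 72 = 762;  3670 + 762 = 4432;  14293 + 4432 = 18725;  45465 + 18725 = 64190

64190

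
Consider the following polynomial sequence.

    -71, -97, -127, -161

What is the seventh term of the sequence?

D1: -26  -30  -34
D2: -4  -4
Second differences constant at -4.
-34 − 4 = -38;  -161 − 38 = -199
-38 − 4 = -42;  -199 − 42 = -241
-42 − 4 = -46;  -241 − 46 = -287

-287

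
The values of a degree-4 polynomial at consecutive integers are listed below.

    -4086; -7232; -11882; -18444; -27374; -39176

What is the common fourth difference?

-48

First differences: -3146, -4650, -6562, -8930, -11802
Second differences: -1504, -1912, -2368, -2872
Third differences: -408, -456, -504
Fourth differences: -48, -48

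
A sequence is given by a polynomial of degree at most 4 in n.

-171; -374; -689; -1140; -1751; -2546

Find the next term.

-3549

Δ: -203  -315  -451  -611  -795
Δ²: -112  -136  -160  -184
Δ³: -24  -24  -24
Third differences constant at -24.
-184 − 24 = -208;  -795 − 208 = -1003;  -2546 − 1003 = -3549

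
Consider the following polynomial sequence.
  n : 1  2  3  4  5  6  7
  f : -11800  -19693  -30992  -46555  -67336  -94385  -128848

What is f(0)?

Δ: -7893, -11299, -15563, -20781, -27049, -34463
Δ²: -3406, -4264, -5218, -6268, -7414
Δ³: -858, -954, -1050, -1146
Δ⁴: -96, -96, -96
The fourth differences are constant at -96.
Work back: -858 + 96 = -762;  -3406 + 762 = -2644;  -7893 + 2644 = -5249;  -11800 + 5249 = -6551

-6551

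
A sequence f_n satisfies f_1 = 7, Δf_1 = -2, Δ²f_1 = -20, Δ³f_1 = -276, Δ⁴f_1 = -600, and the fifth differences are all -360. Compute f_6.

Build the table forward from the leading diagonal:
Fifth differences: -360, -360, -360, -360, -360, -360
Fourth differences: -600, -960, -1320, -1680, -2040, -2400
Third differences: -276, -876, -1836, -3156, -4836, -6876
Second differences: -20, -296, -1172, -3008, -6164, -11000
First differences: -2, -22, -318, -1490, -4498, -10662
f: 7, 5, -17, -335, -1825, -6323

-6323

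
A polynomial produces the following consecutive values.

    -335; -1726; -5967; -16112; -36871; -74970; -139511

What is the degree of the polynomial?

5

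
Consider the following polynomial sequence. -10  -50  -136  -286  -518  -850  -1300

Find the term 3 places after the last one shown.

-40, -86, -150, -232, -332, -450
-46, -64, -82, -100, -118
-18, -18, -18, -18
The third differences are constant (-18).
-118 − 18 = -136;  -450 − 136 = -586;  -1300 − 586 = -1886
-136 − 18 = -154;  -586 − 154 = -740;  -1886 − 740 = -2626
-154 − 18 = -172;  -740 − 172 = -912;  -2626 − 912 = -3538

-3538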